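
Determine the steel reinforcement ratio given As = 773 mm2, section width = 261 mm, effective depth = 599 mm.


rho = As / (b * d)
= 773 / (261 * 599)
= 0.0049

0.0049


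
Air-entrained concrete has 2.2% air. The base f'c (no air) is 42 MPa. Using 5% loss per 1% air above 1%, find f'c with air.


Strength loss = (2.2 - 1) * 5 = 6.0%
f'c = 42 * (1 - 6.0/100)
= 39.48 MPa

39.48


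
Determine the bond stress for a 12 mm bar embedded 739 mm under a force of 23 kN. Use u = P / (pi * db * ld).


u = P / (pi * db * ld)
= 23 * 1000 / (pi * 12 * 739)
= 0.826 MPa

0.826


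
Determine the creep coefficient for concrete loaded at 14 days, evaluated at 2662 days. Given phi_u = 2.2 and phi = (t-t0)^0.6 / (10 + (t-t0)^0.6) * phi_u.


dt = 2662 - 14 = 2648
phi = 2648^0.6 / (10 + 2648^0.6) * 2.2
= 2.021

2.021


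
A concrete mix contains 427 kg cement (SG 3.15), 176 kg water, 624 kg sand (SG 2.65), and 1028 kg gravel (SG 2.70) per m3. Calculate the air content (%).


Vol cement = 427 / (3.15 * 1000) = 0.135556 m3
Vol water = 176 / 1000 = 0.176 m3
Vol sand = 624 / (2.65 * 1000) = 0.235472 m3
Vol gravel = 1028 / (2.70 * 1000) = 0.380741 m3
Total solid + water volume = 0.927768 m3
Air = (1 - 0.927768) * 100 = 7.22%

7.22


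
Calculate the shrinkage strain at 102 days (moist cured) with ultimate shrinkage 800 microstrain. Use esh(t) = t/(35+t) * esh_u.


esh(102) = 102 / (35 + 102) * 800
= 102 / 137 * 800
= 595.6 microstrain

595.6


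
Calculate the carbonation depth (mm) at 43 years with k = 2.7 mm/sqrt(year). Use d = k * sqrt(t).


depth = k * sqrt(t)
= 2.7 * sqrt(43)
= 17.71 mm

17.71


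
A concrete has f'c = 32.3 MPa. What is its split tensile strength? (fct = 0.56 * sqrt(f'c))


fct = 0.56 * sqrt(32.3)
= 0.56 * 5.683
= 3.183 MPa

3.183


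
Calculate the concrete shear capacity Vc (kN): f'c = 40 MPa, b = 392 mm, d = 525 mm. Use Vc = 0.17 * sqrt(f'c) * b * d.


Vc = 0.17 * sqrt(40) * 392 * 525 / 1000
= 221.27 kN

221.27


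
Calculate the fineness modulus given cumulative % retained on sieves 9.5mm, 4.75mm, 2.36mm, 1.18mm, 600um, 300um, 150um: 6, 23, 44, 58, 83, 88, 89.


FM = sum(cumulative % retained) / 100
= 391 / 100
= 3.91

3.91


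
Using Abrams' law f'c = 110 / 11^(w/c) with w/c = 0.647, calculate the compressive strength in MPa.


f'c = 110 / 11^0.647
= 110 / 4.718
= 23.31 MPa

23.31


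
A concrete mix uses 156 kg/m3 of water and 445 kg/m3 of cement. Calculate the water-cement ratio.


w/c = water / cement
w/c = 156 / 445 = 0.351

0.351


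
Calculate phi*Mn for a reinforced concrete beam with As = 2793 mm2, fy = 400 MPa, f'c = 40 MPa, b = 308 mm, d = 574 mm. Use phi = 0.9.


a = As * fy / (0.85 * f'c * b)
= 2793 * 400 / (0.85 * 40 * 308)
= 106.6845 mm
Mn = As * fy * (d - a/2) / 10^6
= 581.6788 kN-m
phi*Mn = 0.9 * 581.6788 = 523.51 kN-m

523.51


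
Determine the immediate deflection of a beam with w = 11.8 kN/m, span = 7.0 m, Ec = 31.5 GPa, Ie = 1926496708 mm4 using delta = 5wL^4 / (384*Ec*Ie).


Convert: L = 7.0 m = 7000 mm, Ec = 31.5 GPa = 31500 MPa
delta = 5 * 11.8 * 7000^4 / (384 * 31500 * 1926496708)
= 6.08 mm

6.08


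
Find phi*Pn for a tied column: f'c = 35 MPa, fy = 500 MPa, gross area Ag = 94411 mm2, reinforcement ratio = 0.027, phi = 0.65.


Ast = rho * Ag = 0.027 * 94411 = 2549.097 mm2
phi*Pn = 0.65 * 0.80 * (0.85 * 35 * (94411 - 2549.097) + 500 * 2549.097) / 1000
= 2083.87 kN

2083.87


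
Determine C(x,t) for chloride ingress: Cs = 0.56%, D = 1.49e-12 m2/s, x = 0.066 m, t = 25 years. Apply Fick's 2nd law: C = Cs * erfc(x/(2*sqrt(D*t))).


t_seconds = 25 * 365.25 * 24 * 3600 = 788940000.0 s
arg = 0.066 / (2 * sqrt(1.49e-12 * 788940000.0))
= 0.9625
erfc(0.9625) = 0.1735
C = 0.56 * 0.1735 = 0.0971%

0.0971


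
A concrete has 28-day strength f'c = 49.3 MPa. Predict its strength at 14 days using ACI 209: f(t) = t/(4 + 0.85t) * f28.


f(14) = 14 / (4 + 0.85 * 14) * 49.3
= 14 / 15.9 * 49.3
= 43.41 MPa

43.41


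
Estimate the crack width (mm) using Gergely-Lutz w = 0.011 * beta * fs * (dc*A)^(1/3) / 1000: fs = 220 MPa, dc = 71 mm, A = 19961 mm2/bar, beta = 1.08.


w = 0.011 * beta * fs * (dc * A)^(1/3) / 1000
= 0.011 * 1.08 * 220 * (71 * 19961)^(1/3) / 1000
= 0.294 mm

0.294


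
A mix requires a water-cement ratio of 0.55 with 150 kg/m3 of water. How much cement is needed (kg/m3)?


Cement = water / (w/c)
= 150 / 0.55
= 272.7 kg/m3

272.7


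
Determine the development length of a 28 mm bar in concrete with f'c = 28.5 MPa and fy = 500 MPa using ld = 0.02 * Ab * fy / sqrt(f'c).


Ab = pi * 28^2 / 4 = 615.752 mm2
ld = 0.02 * 615.752 * 500 / sqrt(28.5)
= 1153.4 mm

1153.4


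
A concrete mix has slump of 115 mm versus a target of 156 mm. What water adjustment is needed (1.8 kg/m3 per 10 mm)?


Difference = 156 - 115 = 41 mm
Water adjustment = 41 * 1.8 / 10 = 7.4 kg/m3

7.4


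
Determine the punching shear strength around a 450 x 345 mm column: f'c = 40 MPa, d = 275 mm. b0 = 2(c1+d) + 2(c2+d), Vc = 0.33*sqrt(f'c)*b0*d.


b0 = 2*(450 + 275) + 2*(345 + 275) = 2690 mm
Vc = 0.33 * sqrt(40) * 2690 * 275 / 1000
= 1543.93 kN

1543.93


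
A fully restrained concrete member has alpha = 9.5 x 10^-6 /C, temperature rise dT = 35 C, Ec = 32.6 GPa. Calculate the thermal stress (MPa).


sigma = alpha * dT * Ec
= 9.5e-6 * 35 * 32.6 * 1000
= 10.839 MPa

10.839


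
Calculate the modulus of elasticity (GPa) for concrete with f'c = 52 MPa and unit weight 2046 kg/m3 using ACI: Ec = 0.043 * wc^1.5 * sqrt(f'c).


Ec = 0.043 * 2046^1.5 * sqrt(52) / 1000
= 28.7 GPa

28.7


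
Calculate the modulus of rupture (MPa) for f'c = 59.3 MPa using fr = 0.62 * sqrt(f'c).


fr = 0.62 * sqrt(59.3)
= 4.774 MPa

4.774


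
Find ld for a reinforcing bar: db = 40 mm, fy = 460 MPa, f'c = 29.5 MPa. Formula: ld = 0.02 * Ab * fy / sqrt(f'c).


Ab = pi * 40^2 / 4 = 1256.637 mm2
ld = 0.02 * 1256.637 * 460 / sqrt(29.5)
= 2128.6 mm

2128.6


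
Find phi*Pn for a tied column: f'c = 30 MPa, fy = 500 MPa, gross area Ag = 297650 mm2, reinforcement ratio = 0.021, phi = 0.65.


Ast = rho * Ag = 0.021 * 297650 = 6250.65 mm2
phi*Pn = 0.65 * 0.80 * (0.85 * 30 * (297650 - 6250.65) + 500 * 6250.65) / 1000
= 5489.12 kN

5489.12


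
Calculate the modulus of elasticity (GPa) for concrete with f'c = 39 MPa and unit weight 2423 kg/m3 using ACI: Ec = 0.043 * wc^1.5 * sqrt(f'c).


Ec = 0.043 * 2423^1.5 * sqrt(39) / 1000
= 32.03 GPa

32.03


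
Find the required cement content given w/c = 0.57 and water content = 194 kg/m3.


Cement = water / (w/c)
= 194 / 0.57
= 340.4 kg/m3

340.4


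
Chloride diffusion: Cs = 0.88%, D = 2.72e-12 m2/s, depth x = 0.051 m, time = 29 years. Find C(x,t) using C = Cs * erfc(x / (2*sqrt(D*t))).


t_seconds = 29 * 365.25 * 24 * 3600 = 915170400.0 s
arg = 0.051 / (2 * sqrt(2.72e-12 * 915170400.0))
= 0.5111
erfc(0.5111) = 0.4698
C = 0.88 * 0.4698 = 0.4134%

0.4134


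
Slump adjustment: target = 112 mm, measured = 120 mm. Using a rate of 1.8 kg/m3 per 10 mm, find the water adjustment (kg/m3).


Difference = 112 - 120 = -8 mm
Water adjustment = -8 * 1.8 / 10 = -1.4 kg/m3

-1.4


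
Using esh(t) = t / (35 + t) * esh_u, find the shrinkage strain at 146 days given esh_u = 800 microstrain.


esh(146) = 146 / (35 + 146) * 800
= 146 / 181 * 800
= 645.3 microstrain

645.3


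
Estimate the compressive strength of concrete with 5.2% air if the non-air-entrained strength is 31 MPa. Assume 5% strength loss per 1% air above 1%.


Strength loss = (5.2 - 1) * 5 = 21.0%
f'c = 31 * (1 - 21.0/100)
= 24.49 MPa

24.49


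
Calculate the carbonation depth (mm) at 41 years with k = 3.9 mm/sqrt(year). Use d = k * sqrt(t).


depth = k * sqrt(t)
= 3.9 * sqrt(41)
= 24.97 mm

24.97


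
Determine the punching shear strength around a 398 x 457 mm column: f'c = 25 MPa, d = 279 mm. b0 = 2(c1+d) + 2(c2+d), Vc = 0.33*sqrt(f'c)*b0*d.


b0 = 2*(398 + 279) + 2*(457 + 279) = 2826 mm
Vc = 0.33 * sqrt(25) * 2826 * 279 / 1000
= 1300.95 kN

1300.95


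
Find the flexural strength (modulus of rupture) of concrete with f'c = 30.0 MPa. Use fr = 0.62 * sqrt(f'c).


fr = 0.62 * sqrt(30.0)
= 3.396 MPa

3.396


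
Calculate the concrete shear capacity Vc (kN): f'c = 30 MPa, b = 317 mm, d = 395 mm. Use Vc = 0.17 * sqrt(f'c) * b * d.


Vc = 0.17 * sqrt(30) * 317 * 395 / 1000
= 116.59 kN

116.59


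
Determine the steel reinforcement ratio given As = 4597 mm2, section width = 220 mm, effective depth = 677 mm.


rho = As / (b * d)
= 4597 / (220 * 677)
= 0.0309

0.0309


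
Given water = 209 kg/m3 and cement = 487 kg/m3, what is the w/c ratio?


w/c = water / cement
w/c = 209 / 487 = 0.429

0.429


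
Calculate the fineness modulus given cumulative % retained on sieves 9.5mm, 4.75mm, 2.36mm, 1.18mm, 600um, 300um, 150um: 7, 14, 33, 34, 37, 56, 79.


FM = sum(cumulative % retained) / 100
= 260 / 100
= 2.6

2.6


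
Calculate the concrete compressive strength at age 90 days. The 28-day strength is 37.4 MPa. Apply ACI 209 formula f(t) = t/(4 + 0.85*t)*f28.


f(90) = 90 / (4 + 0.85 * 90) * 37.4
= 90 / 80.5 * 37.4
= 41.81 MPa

41.81


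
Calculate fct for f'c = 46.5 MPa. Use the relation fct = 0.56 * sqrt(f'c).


fct = 0.56 * sqrt(46.5)
= 0.56 * 6.819
= 3.819 MPa

3.819


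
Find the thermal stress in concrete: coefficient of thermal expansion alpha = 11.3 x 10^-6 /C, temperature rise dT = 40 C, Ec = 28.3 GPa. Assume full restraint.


sigma = alpha * dT * Ec
= 11.3e-6 * 40 * 28.3 * 1000
= 12.792 MPa

12.792


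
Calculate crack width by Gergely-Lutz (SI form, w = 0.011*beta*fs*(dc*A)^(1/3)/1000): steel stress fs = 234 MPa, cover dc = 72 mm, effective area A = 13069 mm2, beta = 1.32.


w = 0.011 * beta * fs * (dc * A)^(1/3) / 1000
= 0.011 * 1.32 * 234 * (72 * 13069)^(1/3) / 1000
= 0.333 mm

0.333


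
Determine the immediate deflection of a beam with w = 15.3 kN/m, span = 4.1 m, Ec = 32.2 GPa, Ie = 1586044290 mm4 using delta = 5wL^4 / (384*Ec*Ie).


Convert: L = 4.1 m = 4100 mm, Ec = 32.2 GPa = 32200 MPa
delta = 5 * 15.3 * 4100^4 / (384 * 32200 * 1586044290)
= 1.1 mm

1.1


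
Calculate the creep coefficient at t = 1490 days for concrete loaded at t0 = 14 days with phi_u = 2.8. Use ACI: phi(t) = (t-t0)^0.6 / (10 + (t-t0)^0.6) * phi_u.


dt = 1490 - 14 = 1476
phi = 1476^0.6 / (10 + 1476^0.6) * 2.8
= 2.488

2.488


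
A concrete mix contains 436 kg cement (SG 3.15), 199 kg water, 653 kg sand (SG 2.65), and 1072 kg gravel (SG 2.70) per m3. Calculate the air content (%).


Vol cement = 436 / (3.15 * 1000) = 0.138413 m3
Vol water = 199 / 1000 = 0.199 m3
Vol sand = 653 / (2.65 * 1000) = 0.246415 m3
Vol gravel = 1072 / (2.70 * 1000) = 0.397037 m3
Total solid + water volume = 0.980865 m3
Air = (1 - 0.980865) * 100 = 1.91%

1.91


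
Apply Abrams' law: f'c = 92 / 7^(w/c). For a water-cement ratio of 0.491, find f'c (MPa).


f'c = 92 / 7^0.491
= 92 / 2.6
= 35.39 MPa

35.39


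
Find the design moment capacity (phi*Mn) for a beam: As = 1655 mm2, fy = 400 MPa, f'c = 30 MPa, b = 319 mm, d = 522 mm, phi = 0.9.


a = As * fy / (0.85 * f'c * b)
= 1655 * 400 / (0.85 * 30 * 319)
= 81.3818 mm
Mn = As * fy * (d - a/2) / 10^6
= 318.6266 kN-m
phi*Mn = 0.9 * 318.6266 = 286.76 kN-m

286.76


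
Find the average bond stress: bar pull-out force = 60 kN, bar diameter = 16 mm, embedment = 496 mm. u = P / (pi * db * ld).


u = P / (pi * db * ld)
= 60 * 1000 / (pi * 16 * 496)
= 2.407 MPa

2.407


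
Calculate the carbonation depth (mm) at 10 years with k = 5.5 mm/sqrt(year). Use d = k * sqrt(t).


depth = k * sqrt(t)
= 5.5 * sqrt(10)
= 17.39 mm

17.39


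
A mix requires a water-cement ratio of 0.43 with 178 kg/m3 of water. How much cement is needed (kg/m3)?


Cement = water / (w/c)
= 178 / 0.43
= 414.0 kg/m3

414.0


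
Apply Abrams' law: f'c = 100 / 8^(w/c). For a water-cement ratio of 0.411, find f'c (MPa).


f'c = 100 / 8^0.411
= 100 / 2.351
= 42.54 MPa

42.54


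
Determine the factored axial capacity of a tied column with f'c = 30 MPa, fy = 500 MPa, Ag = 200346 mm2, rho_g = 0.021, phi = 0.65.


Ast = rho * Ag = 0.021 * 200346 = 4207.266 mm2
phi*Pn = 0.65 * 0.80 * (0.85 * 30 * (200346 - 4207.266) + 500 * 4207.266) / 1000
= 3694.69 kN

3694.69


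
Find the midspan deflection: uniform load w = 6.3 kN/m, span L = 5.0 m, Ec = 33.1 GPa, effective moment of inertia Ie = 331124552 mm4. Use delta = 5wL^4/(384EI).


Convert: L = 5.0 m = 5000 mm, Ec = 33.1 GPa = 33100 MPa
delta = 5 * 6.3 * 5000^4 / (384 * 33100 * 331124552)
= 4.68 mm

4.68


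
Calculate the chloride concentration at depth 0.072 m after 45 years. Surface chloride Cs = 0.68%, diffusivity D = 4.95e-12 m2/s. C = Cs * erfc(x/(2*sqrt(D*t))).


t_seconds = 45 * 365.25 * 24 * 3600 = 1420092000.0 s
arg = 0.072 / (2 * sqrt(4.95e-12 * 1420092000.0))
= 0.4294
erfc(0.4294) = 0.5437
C = 0.68 * 0.5437 = 0.3697%

0.3697


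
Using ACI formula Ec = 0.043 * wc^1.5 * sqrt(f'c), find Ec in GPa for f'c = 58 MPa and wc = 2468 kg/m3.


Ec = 0.043 * 2468^1.5 * sqrt(58) / 1000
= 40.15 GPa

40.15


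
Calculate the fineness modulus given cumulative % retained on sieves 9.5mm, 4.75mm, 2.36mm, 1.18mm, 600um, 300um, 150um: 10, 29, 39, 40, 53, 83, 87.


FM = sum(cumulative % retained) / 100
= 341 / 100
= 3.41

3.41


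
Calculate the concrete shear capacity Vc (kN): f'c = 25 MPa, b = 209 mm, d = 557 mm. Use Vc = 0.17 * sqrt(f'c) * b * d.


Vc = 0.17 * sqrt(25) * 209 * 557 / 1000
= 98.95 kN

98.95


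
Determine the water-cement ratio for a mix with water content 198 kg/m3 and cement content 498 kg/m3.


w/c = water / cement
w/c = 198 / 498 = 0.398

0.398


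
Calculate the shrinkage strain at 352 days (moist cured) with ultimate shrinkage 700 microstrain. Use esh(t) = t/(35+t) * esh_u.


esh(352) = 352 / (35 + 352) * 700
= 352 / 387 * 700
= 636.7 microstrain

636.7


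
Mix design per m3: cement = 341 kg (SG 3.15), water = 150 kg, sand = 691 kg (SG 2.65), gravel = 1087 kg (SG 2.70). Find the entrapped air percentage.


Vol cement = 341 / (3.15 * 1000) = 0.108254 m3
Vol water = 150 / 1000 = 0.15 m3
Vol sand = 691 / (2.65 * 1000) = 0.260755 m3
Vol gravel = 1087 / (2.70 * 1000) = 0.402593 m3
Total solid + water volume = 0.921601 m3
Air = (1 - 0.921601) * 100 = 7.84%

7.84


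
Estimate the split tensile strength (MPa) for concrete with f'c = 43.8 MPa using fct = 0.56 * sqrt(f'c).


fct = 0.56 * sqrt(43.8)
= 0.56 * 6.618
= 3.706 MPa

3.706


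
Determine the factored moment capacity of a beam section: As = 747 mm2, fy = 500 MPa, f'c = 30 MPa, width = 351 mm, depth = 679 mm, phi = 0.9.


a = As * fy / (0.85 * f'c * b)
= 747 * 500 / (0.85 * 30 * 351)
= 41.7295 mm
Mn = As * fy * (d - a/2) / 10^6
= 245.8135 kN-m
phi*Mn = 0.9 * 245.8135 = 221.23 kN-m

221.23


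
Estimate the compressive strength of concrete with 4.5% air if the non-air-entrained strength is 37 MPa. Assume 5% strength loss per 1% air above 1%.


Strength loss = (4.5 - 1) * 5 = 17.5%
f'c = 37 * (1 - 17.5/100)
= 30.52 MPa

30.52


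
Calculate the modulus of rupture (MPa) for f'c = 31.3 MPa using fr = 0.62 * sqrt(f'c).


fr = 0.62 * sqrt(31.3)
= 3.469 MPa

3.469


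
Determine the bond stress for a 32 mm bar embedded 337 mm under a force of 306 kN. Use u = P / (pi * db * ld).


u = P / (pi * db * ld)
= 306 * 1000 / (pi * 32 * 337)
= 9.032 MPa

9.032


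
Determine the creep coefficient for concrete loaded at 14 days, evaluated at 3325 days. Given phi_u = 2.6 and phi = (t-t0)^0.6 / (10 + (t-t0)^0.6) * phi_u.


dt = 3325 - 14 = 3311
phi = 3311^0.6 / (10 + 3311^0.6) * 2.6
= 2.414

2.414


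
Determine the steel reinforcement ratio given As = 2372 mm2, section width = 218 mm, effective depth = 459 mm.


rho = As / (b * d)
= 2372 / (218 * 459)
= 0.0237

0.0237


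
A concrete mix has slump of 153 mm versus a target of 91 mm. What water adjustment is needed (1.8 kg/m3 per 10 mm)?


Difference = 91 - 153 = -62 mm
Water adjustment = -62 * 1.8 / 10 = -11.2 kg/m3

-11.2


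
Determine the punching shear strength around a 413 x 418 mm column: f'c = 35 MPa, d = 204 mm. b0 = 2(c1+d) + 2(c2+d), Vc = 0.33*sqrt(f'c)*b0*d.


b0 = 2*(413 + 204) + 2*(418 + 204) = 2478 mm
Vc = 0.33 * sqrt(35) * 2478 * 204 / 1000
= 986.91 kN

986.91


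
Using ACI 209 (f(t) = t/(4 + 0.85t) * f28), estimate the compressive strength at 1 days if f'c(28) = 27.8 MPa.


f(1) = 1 / (4 + 0.85 * 1) * 27.8
= 1 / 4.85 * 27.8
= 5.73 MPa

5.73


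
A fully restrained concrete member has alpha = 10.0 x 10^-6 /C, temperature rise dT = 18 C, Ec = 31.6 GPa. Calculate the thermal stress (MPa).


sigma = alpha * dT * Ec
= 10.0e-6 * 18 * 31.6 * 1000
= 5.688 MPa

5.688


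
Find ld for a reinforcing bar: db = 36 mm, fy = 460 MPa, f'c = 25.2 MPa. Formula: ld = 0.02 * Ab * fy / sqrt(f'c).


Ab = pi * 36^2 / 4 = 1017.876 mm2
ld = 0.02 * 1017.876 * 460 / sqrt(25.2)
= 1865.4 mm

1865.4


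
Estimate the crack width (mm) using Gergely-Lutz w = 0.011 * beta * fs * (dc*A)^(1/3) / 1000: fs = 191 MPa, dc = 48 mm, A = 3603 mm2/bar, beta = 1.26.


w = 0.011 * beta * fs * (dc * A)^(1/3) / 1000
= 0.011 * 1.26 * 191 * (48 * 3603)^(1/3) / 1000
= 0.147 mm

0.147


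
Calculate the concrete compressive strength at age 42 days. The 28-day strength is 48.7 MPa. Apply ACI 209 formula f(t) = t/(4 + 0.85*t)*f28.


f(42) = 42 / (4 + 0.85 * 42) * 48.7
= 42 / 39.7 * 48.7
= 51.52 MPa

51.52


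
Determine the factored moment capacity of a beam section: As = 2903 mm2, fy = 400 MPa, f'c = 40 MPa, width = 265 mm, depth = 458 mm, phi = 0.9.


a = As * fy / (0.85 * f'c * b)
= 2903 * 400 / (0.85 * 40 * 265)
= 128.879 mm
Mn = As * fy * (d - a/2) / 10^6
= 457.0024 kN-m
phi*Mn = 0.9 * 457.0024 = 411.3 kN-m

411.3


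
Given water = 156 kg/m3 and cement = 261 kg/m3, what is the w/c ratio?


w/c = water / cement
w/c = 156 / 261 = 0.598

0.598


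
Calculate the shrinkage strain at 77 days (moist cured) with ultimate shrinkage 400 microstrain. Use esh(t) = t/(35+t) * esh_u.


esh(77) = 77 / (35 + 77) * 400
= 77 / 112 * 400
= 275.0 microstrain

275.0


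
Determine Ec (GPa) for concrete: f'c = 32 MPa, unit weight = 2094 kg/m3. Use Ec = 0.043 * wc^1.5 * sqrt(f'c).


Ec = 0.043 * 2094^1.5 * sqrt(32) / 1000
= 23.31 GPa

23.31


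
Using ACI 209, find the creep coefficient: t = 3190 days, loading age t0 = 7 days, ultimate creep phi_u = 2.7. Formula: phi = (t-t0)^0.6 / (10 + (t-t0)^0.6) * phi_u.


dt = 3190 - 7 = 3183
phi = 3183^0.6 / (10 + 3183^0.6) * 2.7
= 2.502

2.502


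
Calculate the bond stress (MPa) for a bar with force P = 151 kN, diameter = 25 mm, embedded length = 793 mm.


u = P / (pi * db * ld)
= 151 * 1000 / (pi * 25 * 793)
= 2.424 MPa

2.424


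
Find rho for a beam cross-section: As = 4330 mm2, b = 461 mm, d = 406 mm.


rho = As / (b * d)
= 4330 / (461 * 406)
= 0.0231

0.0231


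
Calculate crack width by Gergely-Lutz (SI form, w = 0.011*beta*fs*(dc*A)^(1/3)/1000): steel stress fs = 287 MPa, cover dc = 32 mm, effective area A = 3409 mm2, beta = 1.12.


w = 0.011 * beta * fs * (dc * A)^(1/3) / 1000
= 0.011 * 1.12 * 287 * (32 * 3409)^(1/3) / 1000
= 0.169 mm

0.169


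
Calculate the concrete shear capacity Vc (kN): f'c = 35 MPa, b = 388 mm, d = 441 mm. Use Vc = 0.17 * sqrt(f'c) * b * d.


Vc = 0.17 * sqrt(35) * 388 * 441 / 1000
= 172.09 kN

172.09


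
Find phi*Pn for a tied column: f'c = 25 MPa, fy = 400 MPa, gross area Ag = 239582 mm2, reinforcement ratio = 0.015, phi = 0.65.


Ast = rho * Ag = 0.015 * 239582 = 3593.73 mm2
phi*Pn = 0.65 * 0.80 * (0.85 * 25 * (239582 - 3593.73) + 400 * 3593.73) / 1000
= 3355.17 kN

3355.17


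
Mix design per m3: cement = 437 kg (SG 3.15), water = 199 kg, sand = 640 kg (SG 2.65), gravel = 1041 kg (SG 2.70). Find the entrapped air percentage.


Vol cement = 437 / (3.15 * 1000) = 0.13873 m3
Vol water = 199 / 1000 = 0.199 m3
Vol sand = 640 / (2.65 * 1000) = 0.241509 m3
Vol gravel = 1041 / (2.70 * 1000) = 0.385556 m3
Total solid + water volume = 0.964795 m3
Air = (1 - 0.964795) * 100 = 3.52%

3.52


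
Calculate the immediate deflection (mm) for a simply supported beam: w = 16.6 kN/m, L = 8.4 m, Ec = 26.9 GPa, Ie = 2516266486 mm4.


Convert: L = 8.4 m = 8400 mm, Ec = 26.9 GPa = 26900 MPa
delta = 5 * 16.6 * 8400^4 / (384 * 26900 * 2516266486)
= 15.9 mm

15.9


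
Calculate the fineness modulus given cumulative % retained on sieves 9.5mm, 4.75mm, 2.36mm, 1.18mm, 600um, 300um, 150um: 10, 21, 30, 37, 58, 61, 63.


FM = sum(cumulative % retained) / 100
= 280 / 100
= 2.8

2.8


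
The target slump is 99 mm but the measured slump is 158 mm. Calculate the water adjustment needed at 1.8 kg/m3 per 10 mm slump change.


Difference = 99 - 158 = -59 mm
Water adjustment = -59 * 1.8 / 10 = -10.6 kg/m3

-10.6


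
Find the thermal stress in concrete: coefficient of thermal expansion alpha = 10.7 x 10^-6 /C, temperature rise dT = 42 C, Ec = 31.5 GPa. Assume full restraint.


sigma = alpha * dT * Ec
= 10.7e-6 * 42 * 31.5 * 1000
= 14.156 MPa

14.156


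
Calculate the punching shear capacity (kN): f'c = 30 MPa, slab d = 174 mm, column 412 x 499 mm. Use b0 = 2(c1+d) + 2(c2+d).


b0 = 2*(412 + 174) + 2*(499 + 174) = 2518 mm
Vc = 0.33 * sqrt(30) * 2518 * 174 / 1000
= 791.92 kN

791.92


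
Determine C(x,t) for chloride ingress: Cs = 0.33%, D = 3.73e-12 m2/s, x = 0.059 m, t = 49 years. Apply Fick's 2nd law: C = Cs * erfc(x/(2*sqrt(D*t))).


t_seconds = 49 * 365.25 * 24 * 3600 = 1546322400.0 s
arg = 0.059 / (2 * sqrt(3.73e-12 * 1546322400.0))
= 0.3884
erfc(0.3884) = 0.5828
C = 0.33 * 0.5828 = 0.1923%

0.1923


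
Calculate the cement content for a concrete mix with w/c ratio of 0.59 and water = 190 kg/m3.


Cement = water / (w/c)
= 190 / 0.59
= 322.0 kg/m3

322.0


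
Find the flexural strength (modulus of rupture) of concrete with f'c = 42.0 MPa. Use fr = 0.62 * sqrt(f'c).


fr = 0.62 * sqrt(42.0)
= 4.018 MPa

4.018


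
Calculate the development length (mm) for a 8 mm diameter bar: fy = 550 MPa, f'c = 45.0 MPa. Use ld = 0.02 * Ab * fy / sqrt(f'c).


Ab = pi * 8^2 / 4 = 50.265 mm2
ld = 0.02 * 50.265 * 550 / sqrt(45.0)
= 82.4 mm

82.4


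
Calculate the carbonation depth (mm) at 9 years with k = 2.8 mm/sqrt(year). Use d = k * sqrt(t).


depth = k * sqrt(t)
= 2.8 * sqrt(9)
= 8.4 mm

8.4


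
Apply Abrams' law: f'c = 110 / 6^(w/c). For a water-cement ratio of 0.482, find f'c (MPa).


f'c = 110 / 6^0.482
= 110 / 2.372
= 46.38 MPa

46.38


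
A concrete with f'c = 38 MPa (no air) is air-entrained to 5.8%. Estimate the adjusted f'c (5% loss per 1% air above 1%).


Strength loss = (5.8 - 1) * 5 = 24.0%
f'c = 38 * (1 - 24.0/100)
= 28.88 MPa

28.88


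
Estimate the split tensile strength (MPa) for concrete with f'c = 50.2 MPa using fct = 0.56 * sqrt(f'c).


fct = 0.56 * sqrt(50.2)
= 0.56 * 7.085
= 3.968 MPa

3.968


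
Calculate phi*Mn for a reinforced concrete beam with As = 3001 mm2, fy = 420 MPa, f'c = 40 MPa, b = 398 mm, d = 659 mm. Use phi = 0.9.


a = As * fy / (0.85 * f'c * b)
= 3001 * 420 / (0.85 * 40 * 398)
= 93.1437 mm
Mn = As * fy * (d - a/2) / 10^6
= 771.9167 kN-m
phi*Mn = 0.9 * 771.9167 = 694.73 kN-m

694.73


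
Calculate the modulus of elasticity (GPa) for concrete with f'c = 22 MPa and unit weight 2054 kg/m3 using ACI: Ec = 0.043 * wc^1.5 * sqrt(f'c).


Ec = 0.043 * 2054^1.5 * sqrt(22) / 1000
= 18.78 GPa

18.78


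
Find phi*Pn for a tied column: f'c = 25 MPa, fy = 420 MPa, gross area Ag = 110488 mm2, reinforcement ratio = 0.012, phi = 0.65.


Ast = rho * Ag = 0.012 * 110488 = 1325.856 mm2
phi*Pn = 0.65 * 0.80 * (0.85 * 25 * (110488 - 1325.856) + 420 * 1325.856) / 1000
= 1495.81 kN

1495.81


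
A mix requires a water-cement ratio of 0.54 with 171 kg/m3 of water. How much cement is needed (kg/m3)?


Cement = water / (w/c)
= 171 / 0.54
= 316.7 kg/m3

316.7


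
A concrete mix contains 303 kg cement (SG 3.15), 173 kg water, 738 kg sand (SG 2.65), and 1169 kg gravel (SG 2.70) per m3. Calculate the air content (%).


Vol cement = 303 / (3.15 * 1000) = 0.09619 m3
Vol water = 173 / 1000 = 0.173 m3
Vol sand = 738 / (2.65 * 1000) = 0.278491 m3
Vol gravel = 1169 / (2.70 * 1000) = 0.432963 m3
Total solid + water volume = 0.980644 m3
Air = (1 - 0.980644) * 100 = 1.94%

1.94


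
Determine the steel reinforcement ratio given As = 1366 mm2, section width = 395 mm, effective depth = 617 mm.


rho = As / (b * d)
= 1366 / (395 * 617)
= 0.0056

0.0056


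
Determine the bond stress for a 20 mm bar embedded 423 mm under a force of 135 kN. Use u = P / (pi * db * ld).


u = P / (pi * db * ld)
= 135 * 1000 / (pi * 20 * 423)
= 5.079 MPa

5.079


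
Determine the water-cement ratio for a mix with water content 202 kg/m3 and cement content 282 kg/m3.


w/c = water / cement
w/c = 202 / 282 = 0.716

0.716


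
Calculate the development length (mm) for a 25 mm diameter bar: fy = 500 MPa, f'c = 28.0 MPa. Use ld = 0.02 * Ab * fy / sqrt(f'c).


Ab = pi * 25^2 / 4 = 490.874 mm2
ld = 0.02 * 490.874 * 500 / sqrt(28.0)
= 927.7 mm

927.7


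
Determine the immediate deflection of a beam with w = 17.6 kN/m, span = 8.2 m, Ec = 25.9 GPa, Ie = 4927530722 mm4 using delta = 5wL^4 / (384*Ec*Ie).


Convert: L = 8.2 m = 8200 mm, Ec = 25.9 GPa = 25900 MPa
delta = 5 * 17.6 * 8200^4 / (384 * 25900 * 4927530722)
= 8.12 mm

8.12


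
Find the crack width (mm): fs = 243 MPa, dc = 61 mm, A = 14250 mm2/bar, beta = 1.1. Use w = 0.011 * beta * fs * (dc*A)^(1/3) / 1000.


w = 0.011 * beta * fs * (dc * A)^(1/3) / 1000
= 0.011 * 1.1 * 243 * (61 * 14250)^(1/3) / 1000
= 0.281 mm

0.281


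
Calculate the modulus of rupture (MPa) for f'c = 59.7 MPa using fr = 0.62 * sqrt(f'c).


fr = 0.62 * sqrt(59.7)
= 4.79 MPa

4.79


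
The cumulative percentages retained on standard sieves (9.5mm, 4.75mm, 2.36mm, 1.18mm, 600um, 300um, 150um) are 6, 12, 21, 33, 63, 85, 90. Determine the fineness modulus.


FM = sum(cumulative % retained) / 100
= 310 / 100
= 3.1

3.1


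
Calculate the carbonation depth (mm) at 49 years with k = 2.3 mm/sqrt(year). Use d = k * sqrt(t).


depth = k * sqrt(t)
= 2.3 * sqrt(49)
= 16.1 mm

16.1


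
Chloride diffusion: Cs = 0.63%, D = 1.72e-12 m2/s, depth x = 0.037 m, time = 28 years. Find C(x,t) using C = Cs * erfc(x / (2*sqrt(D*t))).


t_seconds = 28 * 365.25 * 24 * 3600 = 883612800.0 s
arg = 0.037 / (2 * sqrt(1.72e-12 * 883612800.0))
= 0.4745
erfc(0.4745) = 0.5022
C = 0.63 * 0.5022 = 0.3164%

0.3164


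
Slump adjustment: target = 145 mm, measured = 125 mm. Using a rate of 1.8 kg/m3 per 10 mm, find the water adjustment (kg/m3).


Difference = 145 - 125 = 20 mm
Water adjustment = 20 * 1.8 / 10 = 3.6 kg/m3

3.6


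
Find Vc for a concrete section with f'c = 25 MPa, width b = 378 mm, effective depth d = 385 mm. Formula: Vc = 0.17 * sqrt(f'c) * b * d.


Vc = 0.17 * sqrt(25) * 378 * 385 / 1000
= 123.7 kN

123.7


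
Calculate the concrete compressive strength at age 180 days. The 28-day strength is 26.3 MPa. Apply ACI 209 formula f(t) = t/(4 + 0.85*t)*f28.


f(180) = 180 / (4 + 0.85 * 180) * 26.3
= 180 / 157.0 * 26.3
= 30.15 MPa

30.15


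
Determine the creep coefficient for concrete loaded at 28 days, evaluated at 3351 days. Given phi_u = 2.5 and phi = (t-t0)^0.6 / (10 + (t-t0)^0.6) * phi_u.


dt = 3351 - 28 = 3323
phi = 3323^0.6 / (10 + 3323^0.6) * 2.5
= 2.321

2.321


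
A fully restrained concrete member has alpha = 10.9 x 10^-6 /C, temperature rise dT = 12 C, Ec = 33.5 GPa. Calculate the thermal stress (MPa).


sigma = alpha * dT * Ec
= 10.9e-6 * 12 * 33.5 * 1000
= 4.382 MPa

4.382


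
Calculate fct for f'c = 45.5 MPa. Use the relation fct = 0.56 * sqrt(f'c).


fct = 0.56 * sqrt(45.5)
= 0.56 * 6.745
= 3.777 MPa

3.777


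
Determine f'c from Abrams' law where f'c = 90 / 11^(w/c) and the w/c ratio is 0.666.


f'c = 90 / 11^0.666
= 90 / 4.938
= 18.23 MPa

18.23


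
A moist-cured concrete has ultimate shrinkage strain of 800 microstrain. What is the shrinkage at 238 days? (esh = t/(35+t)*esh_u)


esh(238) = 238 / (35 + 238) * 800
= 238 / 273 * 800
= 697.4 microstrain

697.4


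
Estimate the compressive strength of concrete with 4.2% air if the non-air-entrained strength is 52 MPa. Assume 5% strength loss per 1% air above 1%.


Strength loss = (4.2 - 1) * 5 = 16.0%
f'c = 52 * (1 - 16.0/100)
= 43.68 MPa

43.68


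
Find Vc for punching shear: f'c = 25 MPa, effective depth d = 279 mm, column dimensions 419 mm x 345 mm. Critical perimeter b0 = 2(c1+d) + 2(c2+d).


b0 = 2*(419 + 279) + 2*(345 + 279) = 2644 mm
Vc = 0.33 * sqrt(25) * 2644 * 279 / 1000
= 1217.17 kN

1217.17


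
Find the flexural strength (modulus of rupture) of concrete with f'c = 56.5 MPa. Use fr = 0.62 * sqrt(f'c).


fr = 0.62 * sqrt(56.5)
= 4.66 MPa

4.66


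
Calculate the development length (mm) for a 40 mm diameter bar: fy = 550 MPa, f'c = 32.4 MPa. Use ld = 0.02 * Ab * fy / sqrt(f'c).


Ab = pi * 40^2 / 4 = 1256.637 mm2
ld = 0.02 * 1256.637 * 550 / sqrt(32.4)
= 2428.5 mm

2428.5


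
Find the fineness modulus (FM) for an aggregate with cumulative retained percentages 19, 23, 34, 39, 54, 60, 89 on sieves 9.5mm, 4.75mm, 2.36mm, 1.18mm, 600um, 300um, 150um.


FM = sum(cumulative % retained) / 100
= 318 / 100
= 3.18

3.18


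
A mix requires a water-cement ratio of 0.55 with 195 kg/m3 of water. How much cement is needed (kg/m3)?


Cement = water / (w/c)
= 195 / 0.55
= 354.5 kg/m3

354.5


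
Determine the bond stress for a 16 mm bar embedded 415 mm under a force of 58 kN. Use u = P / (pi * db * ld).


u = P / (pi * db * ld)
= 58 * 1000 / (pi * 16 * 415)
= 2.78 MPa

2.78


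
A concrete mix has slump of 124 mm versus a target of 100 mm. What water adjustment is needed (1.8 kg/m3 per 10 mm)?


Difference = 100 - 124 = -24 mm
Water adjustment = -24 * 1.8 / 10 = -4.3 kg/m3

-4.3


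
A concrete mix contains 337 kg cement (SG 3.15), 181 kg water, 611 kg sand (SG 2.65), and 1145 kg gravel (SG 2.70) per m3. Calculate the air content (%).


Vol cement = 337 / (3.15 * 1000) = 0.106984 m3
Vol water = 181 / 1000 = 0.181 m3
Vol sand = 611 / (2.65 * 1000) = 0.230566 m3
Vol gravel = 1145 / (2.70 * 1000) = 0.424074 m3
Total solid + water volume = 0.942624 m3
Air = (1 - 0.942624) * 100 = 5.74%

5.74


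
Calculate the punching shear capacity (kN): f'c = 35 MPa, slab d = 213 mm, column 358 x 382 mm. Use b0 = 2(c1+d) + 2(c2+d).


b0 = 2*(358 + 213) + 2*(382 + 213) = 2332 mm
Vc = 0.33 * sqrt(35) * 2332 * 213 / 1000
= 969.74 kN

969.74


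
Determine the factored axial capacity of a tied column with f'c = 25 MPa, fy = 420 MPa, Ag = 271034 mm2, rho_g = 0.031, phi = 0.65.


Ast = rho * Ag = 0.031 * 271034 = 8402.054 mm2
phi*Pn = 0.65 * 0.80 * (0.85 * 25 * (271034 - 8402.054) + 420 * 8402.054) / 1000
= 4737.09 kN

4737.09


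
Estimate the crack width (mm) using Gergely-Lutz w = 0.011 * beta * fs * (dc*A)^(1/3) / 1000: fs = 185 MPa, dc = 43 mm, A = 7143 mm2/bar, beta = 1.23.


w = 0.011 * beta * fs * (dc * A)^(1/3) / 1000
= 0.011 * 1.23 * 185 * (43 * 7143)^(1/3) / 1000
= 0.169 mm

0.169


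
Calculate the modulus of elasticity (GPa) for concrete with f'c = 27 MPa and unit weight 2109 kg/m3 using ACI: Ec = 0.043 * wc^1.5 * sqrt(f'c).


Ec = 0.043 * 2109^1.5 * sqrt(27) / 1000
= 21.64 GPa

21.64


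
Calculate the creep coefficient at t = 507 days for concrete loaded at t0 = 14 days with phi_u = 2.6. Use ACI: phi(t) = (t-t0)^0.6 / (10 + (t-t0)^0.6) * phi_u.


dt = 507 - 14 = 493
phi = 493^0.6 / (10 + 493^0.6) * 2.6
= 2.093

2.093


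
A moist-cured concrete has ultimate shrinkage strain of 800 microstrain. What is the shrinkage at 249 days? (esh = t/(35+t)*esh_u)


esh(249) = 249 / (35 + 249) * 800
= 249 / 284 * 800
= 701.4 microstrain

701.4


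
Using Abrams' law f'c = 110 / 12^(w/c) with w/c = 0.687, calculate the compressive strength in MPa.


f'c = 110 / 12^0.687
= 110 / 5.513
= 19.95 MPa

19.95


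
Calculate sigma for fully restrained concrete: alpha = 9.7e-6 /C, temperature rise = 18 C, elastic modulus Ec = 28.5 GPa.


sigma = alpha * dT * Ec
= 9.7e-6 * 18 * 28.5 * 1000
= 4.976 MPa

4.976


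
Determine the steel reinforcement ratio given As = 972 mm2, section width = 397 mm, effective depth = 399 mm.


rho = As / (b * d)
= 972 / (397 * 399)
= 0.0061

0.0061


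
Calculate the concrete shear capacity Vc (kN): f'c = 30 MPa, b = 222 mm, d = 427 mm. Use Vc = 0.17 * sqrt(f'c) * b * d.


Vc = 0.17 * sqrt(30) * 222 * 427 / 1000
= 88.27 kN

88.27


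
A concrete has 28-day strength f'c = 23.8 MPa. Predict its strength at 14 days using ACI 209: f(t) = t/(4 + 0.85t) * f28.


f(14) = 14 / (4 + 0.85 * 14) * 23.8
= 14 / 15.9 * 23.8
= 20.96 MPa

20.96


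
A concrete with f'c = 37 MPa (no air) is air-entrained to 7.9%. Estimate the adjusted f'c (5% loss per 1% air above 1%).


Strength loss = (7.9 - 1) * 5 = 34.5%
f'c = 37 * (1 - 34.5/100)
= 24.23 MPa

24.23


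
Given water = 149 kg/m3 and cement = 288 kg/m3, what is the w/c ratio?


w/c = water / cement
w/c = 149 / 288 = 0.517

0.517


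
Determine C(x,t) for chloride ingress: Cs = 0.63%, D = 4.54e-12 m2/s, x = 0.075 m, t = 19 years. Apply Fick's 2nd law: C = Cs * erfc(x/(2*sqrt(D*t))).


t_seconds = 19 * 365.25 * 24 * 3600 = 599594400.0 s
arg = 0.075 / (2 * sqrt(4.54e-12 * 599594400.0))
= 0.7187
erfc(0.7187) = 0.3094
C = 0.63 * 0.3094 = 0.1949%

0.1949


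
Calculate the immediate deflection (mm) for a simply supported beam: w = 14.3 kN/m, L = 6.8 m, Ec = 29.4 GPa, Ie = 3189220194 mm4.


Convert: L = 6.8 m = 6800 mm, Ec = 29.4 GPa = 29400 MPa
delta = 5 * 14.3 * 6800^4 / (384 * 29400 * 3189220194)
= 4.25 mm

4.25


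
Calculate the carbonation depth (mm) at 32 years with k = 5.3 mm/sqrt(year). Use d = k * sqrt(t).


depth = k * sqrt(t)
= 5.3 * sqrt(32)
= 29.98 mm

29.98


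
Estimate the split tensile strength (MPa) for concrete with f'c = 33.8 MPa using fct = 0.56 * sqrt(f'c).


fct = 0.56 * sqrt(33.8)
= 0.56 * 5.814
= 3.256 MPa

3.256


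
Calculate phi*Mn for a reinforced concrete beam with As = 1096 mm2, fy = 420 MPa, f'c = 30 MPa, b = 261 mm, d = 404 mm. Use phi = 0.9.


a = As * fy / (0.85 * f'c * b)
= 1096 * 420 / (0.85 * 30 * 261)
= 69.1638 mm
Mn = As * fy * (d - a/2) / 10^6
= 170.0505 kN-m
phi*Mn = 0.9 * 170.0505 = 153.05 kN-m

153.05


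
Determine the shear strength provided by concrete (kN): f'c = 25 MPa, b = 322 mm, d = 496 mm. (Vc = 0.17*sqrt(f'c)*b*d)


Vc = 0.17 * sqrt(25) * 322 * 496 / 1000
= 135.76 kN

135.76


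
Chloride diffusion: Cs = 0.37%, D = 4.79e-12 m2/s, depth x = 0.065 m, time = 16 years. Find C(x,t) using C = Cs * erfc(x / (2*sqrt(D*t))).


t_seconds = 16 * 365.25 * 24 * 3600 = 504921600.0 s
arg = 0.065 / (2 * sqrt(4.79e-12 * 504921600.0))
= 0.6609
erfc(0.6609) = 0.35
C = 0.37 * 0.35 = 0.1295%

0.1295


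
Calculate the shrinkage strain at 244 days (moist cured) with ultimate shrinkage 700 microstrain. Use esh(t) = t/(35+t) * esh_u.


esh(244) = 244 / (35 + 244) * 700
= 244 / 279 * 700
= 612.2 microstrain

612.2


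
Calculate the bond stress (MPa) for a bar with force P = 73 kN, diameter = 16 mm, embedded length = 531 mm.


u = P / (pi * db * ld)
= 73 * 1000 / (pi * 16 * 531)
= 2.735 MPa

2.735


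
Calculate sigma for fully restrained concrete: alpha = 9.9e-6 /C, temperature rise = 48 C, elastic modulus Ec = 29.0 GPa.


sigma = alpha * dT * Ec
= 9.9e-6 * 48 * 29.0 * 1000
= 13.781 MPa

13.781


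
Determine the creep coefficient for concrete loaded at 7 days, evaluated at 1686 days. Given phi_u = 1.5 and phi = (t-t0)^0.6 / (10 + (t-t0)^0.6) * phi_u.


dt = 1686 - 7 = 1679
phi = 1679^0.6 / (10 + 1679^0.6) * 1.5
= 1.344

1.344


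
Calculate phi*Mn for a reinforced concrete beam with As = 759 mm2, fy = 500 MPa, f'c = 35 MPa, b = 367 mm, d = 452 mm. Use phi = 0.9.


a = As * fy / (0.85 * f'c * b)
= 759 * 500 / (0.85 * 35 * 367)
= 34.7583 mm
Mn = As * fy * (d - a/2) / 10^6
= 164.9386 kN-m
phi*Mn = 0.9 * 164.9386 = 148.44 kN-m

148.44


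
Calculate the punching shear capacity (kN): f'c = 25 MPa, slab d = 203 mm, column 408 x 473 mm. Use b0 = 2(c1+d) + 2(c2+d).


b0 = 2*(408 + 203) + 2*(473 + 203) = 2574 mm
Vc = 0.33 * sqrt(25) * 2574 * 203 / 1000
= 862.16 kN

862.16


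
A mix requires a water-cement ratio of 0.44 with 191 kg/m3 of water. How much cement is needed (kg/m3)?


Cement = water / (w/c)
= 191 / 0.44
= 434.1 kg/m3

434.1


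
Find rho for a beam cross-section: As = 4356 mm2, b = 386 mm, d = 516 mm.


rho = As / (b * d)
= 4356 / (386 * 516)
= 0.0219

0.0219


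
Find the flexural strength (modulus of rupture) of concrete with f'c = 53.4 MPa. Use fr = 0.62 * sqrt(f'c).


fr = 0.62 * sqrt(53.4)
= 4.531 MPa

4.531


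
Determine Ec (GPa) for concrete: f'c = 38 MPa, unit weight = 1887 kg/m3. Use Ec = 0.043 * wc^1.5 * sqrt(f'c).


Ec = 0.043 * 1887^1.5 * sqrt(38) / 1000
= 21.73 GPa

21.73


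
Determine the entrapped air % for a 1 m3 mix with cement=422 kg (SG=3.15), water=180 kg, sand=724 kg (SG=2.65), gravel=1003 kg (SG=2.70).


Vol cement = 422 / (3.15 * 1000) = 0.133968 m3
Vol water = 180 / 1000 = 0.18 m3
Vol sand = 724 / (2.65 * 1000) = 0.273208 m3
Vol gravel = 1003 / (2.70 * 1000) = 0.371481 m3
Total solid + water volume = 0.958657 m3
Air = (1 - 0.958657) * 100 = 4.13%

4.13


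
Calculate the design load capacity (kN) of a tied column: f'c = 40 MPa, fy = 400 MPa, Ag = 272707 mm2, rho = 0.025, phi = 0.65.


Ast = rho * Ag = 0.025 * 272707 = 6817.675 mm2
phi*Pn = 0.65 * 0.80 * (0.85 * 40 * (272707 - 6817.675) + 400 * 6817.675) / 1000
= 6119.0 kN

6119.0


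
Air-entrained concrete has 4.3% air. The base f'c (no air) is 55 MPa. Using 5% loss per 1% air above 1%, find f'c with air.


Strength loss = (4.3 - 1) * 5 = 16.5%
f'c = 55 * (1 - 16.5/100)
= 45.92 MPa

45.92


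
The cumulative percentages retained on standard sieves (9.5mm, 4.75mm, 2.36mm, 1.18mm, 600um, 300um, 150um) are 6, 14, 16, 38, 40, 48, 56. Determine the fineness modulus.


FM = sum(cumulative % retained) / 100
= 218 / 100
= 2.18

2.18


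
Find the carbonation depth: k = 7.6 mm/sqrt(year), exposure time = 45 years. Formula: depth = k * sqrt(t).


depth = k * sqrt(t)
= 7.6 * sqrt(45)
= 50.98 mm

50.98


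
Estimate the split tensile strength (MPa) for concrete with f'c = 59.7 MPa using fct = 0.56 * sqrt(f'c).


fct = 0.56 * sqrt(59.7)
= 0.56 * 7.727
= 4.327 MPa

4.327


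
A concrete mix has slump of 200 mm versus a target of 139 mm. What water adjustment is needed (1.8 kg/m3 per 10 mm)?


Difference = 139 - 200 = -61 mm
Water adjustment = -61 * 1.8 / 10 = -11.0 kg/m3

-11.0


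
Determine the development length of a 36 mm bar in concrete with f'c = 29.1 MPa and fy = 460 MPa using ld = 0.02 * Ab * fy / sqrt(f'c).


Ab = pi * 36^2 / 4 = 1017.876 mm2
ld = 0.02 * 1017.876 * 460 / sqrt(29.1)
= 1735.9 mm

1735.9


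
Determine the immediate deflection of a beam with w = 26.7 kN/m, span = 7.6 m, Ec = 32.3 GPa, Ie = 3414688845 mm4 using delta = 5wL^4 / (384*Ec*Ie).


Convert: L = 7.6 m = 7600 mm, Ec = 32.3 GPa = 32300 MPa
delta = 5 * 26.7 * 7600^4 / (384 * 32300 * 3414688845)
= 10.52 mm

10.52


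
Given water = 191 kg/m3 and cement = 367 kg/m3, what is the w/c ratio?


w/c = water / cement
w/c = 191 / 367 = 0.52

0.52


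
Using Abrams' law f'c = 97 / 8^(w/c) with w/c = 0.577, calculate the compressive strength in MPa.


f'c = 97 / 8^0.577
= 97 / 3.32
= 29.22 MPa

29.22


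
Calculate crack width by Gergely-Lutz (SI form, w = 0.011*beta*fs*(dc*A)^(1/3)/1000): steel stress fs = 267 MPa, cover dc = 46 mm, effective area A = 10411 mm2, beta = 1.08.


w = 0.011 * beta * fs * (dc * A)^(1/3) / 1000
= 0.011 * 1.08 * 267 * (46 * 10411)^(1/3) / 1000
= 0.248 mm

0.248
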